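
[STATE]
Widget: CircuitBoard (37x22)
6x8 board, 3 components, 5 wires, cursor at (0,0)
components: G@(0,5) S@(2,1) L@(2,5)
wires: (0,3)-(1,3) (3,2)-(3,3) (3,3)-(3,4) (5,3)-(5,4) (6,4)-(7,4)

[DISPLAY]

   0 1 2 3 4 5                       
0  [.]          ·       G            
                │                    
1               ·                    
                                     
2       S               L            
                                     
3           · ─ · ─ ·                
                                     
4                                    
                                     
5               · ─ ·                
                                     
6                   ·                
                    │                
7                   ·                
Cursor: (0,0)                        
                                     
                                     
                                     
                                     
                                     


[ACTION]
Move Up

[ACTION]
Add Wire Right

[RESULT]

   0 1 2 3 4 5                       
0  [.]─ ·       ·       G            
                │                    
1               ·                    
                                     
2       S               L            
                                     
3           · ─ · ─ ·                
                                     
4                                    
                                     
5               · ─ ·                
                                     
6                   ·                
                    │                
7                   ·                
Cursor: (0,0)                        
                                     
                                     
                                     
                                     
                                     


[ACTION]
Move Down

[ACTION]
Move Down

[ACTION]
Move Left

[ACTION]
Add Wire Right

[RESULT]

   0 1 2 3 4 5                       
0   · ─ ·       ·       G            
                │                    
1               ·                    
                                     
2  [.]─ S               L            
                                     
3           · ─ · ─ ·                
                                     
4                                    
                                     
5               · ─ ·                
                                     
6                   ·                
                    │                
7                   ·                
Cursor: (2,0)                        
                                     
                                     
                                     
                                     
                                     


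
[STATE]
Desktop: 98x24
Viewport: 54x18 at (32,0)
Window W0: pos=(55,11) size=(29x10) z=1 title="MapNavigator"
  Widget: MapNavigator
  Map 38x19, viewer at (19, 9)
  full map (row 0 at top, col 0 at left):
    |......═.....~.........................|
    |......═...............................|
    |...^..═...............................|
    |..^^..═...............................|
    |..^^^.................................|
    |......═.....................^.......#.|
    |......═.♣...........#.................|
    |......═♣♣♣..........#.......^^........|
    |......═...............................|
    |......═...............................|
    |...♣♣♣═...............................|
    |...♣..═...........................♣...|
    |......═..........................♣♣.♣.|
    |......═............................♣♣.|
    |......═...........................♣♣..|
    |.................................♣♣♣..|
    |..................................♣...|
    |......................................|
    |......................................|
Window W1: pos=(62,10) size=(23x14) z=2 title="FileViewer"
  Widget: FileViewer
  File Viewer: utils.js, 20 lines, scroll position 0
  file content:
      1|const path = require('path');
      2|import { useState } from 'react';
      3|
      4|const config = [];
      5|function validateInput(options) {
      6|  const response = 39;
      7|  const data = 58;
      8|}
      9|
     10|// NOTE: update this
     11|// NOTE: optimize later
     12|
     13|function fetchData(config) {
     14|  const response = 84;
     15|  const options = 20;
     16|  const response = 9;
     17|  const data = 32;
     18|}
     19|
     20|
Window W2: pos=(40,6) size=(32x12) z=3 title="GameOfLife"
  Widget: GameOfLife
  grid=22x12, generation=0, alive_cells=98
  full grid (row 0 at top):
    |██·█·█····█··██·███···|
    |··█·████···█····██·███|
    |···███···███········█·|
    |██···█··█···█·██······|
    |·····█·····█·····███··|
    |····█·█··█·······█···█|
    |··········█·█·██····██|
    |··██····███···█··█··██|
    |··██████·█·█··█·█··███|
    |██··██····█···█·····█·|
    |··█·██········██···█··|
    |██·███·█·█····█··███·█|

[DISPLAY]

                                                      
                                                      
                                                      
                                                      
                                                      
                                                      
        ┏━━━━━━━━━━━━━━━━━━━━━━━━━━━━━━┓              
        ┃ GameOfLife                   ┃              
        ┠──────────────────────────────┨              
        ┃Gen: 0                        ┃              
        ┃···███···███········█·        ┃━━━━━━━━━━━━┓ 
        ┃██···█··█···█·██······        ┃er          ┃ 
        ┃·····█·····█·····███··        ┃────────────┨ 
        ┃····█·█··█·······█···█        ┃h = require▲┃ 
        ┃··········█·█·██····██        ┃useState } █┃ 
        ┃··██····███···█··█··██        ┃           ░┃ 
        ┃··██████·█·█··█·█··███        ┃fig = [];  ░┃ 
        ┗━━━━━━━━━━━━━━━━━━━━━━━━━━━━━━┛validateInp░┃ 


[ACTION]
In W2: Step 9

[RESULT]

                                                      
                                                      
                                                      
                                                      
                                                      
                                                      
        ┏━━━━━━━━━━━━━━━━━━━━━━━━━━━━━━┓              
        ┃ GameOfLife                   ┃              
        ┠──────────────────────────────┨              
        ┃Gen: 9                        ┃              
        ┃···█·······██·········        ┃━━━━━━━━━━━━┓ 
        ┃█·█···················        ┃er          ┃ 
        ┃·█····██··············        ┃────────────┨ 
        ┃······███·····█·······        ┃h = require▲┃ 
        ┃·······███·····█······        ┃useState } █┃ 
        ┃········██····█·······        ┃           ░┃ 
        ┃········██············        ┃fig = [];  ░┃ 
        ┗━━━━━━━━━━━━━━━━━━━━━━━━━━━━━━┛validateInp░┃ 


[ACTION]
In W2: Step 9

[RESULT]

                                                      
                                                      
                                                      
                                                      
                                                      
                                                      
        ┏━━━━━━━━━━━━━━━━━━━━━━━━━━━━━━┓              
        ┃ GameOfLife                   ┃              
        ┠──────────────────────────────┨              
        ┃Gen: 18                       ┃              
        ┃···█··█····██·········        ┃━━━━━━━━━━━━┓ 
        ┃······█···············        ┃er          ┃ 
        ┃██···█················        ┃────────────┨ 
        ┃█···█·················        ┃h = require▲┃ 
        ┃·███··················        ┃useState } █┃ 
        ┃······················        ┃           ░┃ 
        ┃······················        ┃fig = [];  ░┃ 
        ┗━━━━━━━━━━━━━━━━━━━━━━━━━━━━━━┛validateInp░┃ 


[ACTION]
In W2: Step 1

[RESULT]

                                                      
                                                      
                                                      
                                                      
                                                      
                                                      
        ┏━━━━━━━━━━━━━━━━━━━━━━━━━━━━━━┓              
        ┃ GameOfLife                   ┃              
        ┠──────────────────────────────┨              
        ┃Gen: 19                       ┃              
        ┃·····███···██·········        ┃━━━━━━━━━━━━┓ 
        ┃·····██···············        ┃er          ┃ 
        ┃██···█················        ┃────────────┨ 
        ┃█··██·················        ┃h = require▲┃ 
        ┃·███··················        ┃useState } █┃ 
        ┃··█···················        ┃           ░┃ 
        ┃······················        ┃fig = [];  ░┃ 
        ┗━━━━━━━━━━━━━━━━━━━━━━━━━━━━━━┛validateInp░┃ 


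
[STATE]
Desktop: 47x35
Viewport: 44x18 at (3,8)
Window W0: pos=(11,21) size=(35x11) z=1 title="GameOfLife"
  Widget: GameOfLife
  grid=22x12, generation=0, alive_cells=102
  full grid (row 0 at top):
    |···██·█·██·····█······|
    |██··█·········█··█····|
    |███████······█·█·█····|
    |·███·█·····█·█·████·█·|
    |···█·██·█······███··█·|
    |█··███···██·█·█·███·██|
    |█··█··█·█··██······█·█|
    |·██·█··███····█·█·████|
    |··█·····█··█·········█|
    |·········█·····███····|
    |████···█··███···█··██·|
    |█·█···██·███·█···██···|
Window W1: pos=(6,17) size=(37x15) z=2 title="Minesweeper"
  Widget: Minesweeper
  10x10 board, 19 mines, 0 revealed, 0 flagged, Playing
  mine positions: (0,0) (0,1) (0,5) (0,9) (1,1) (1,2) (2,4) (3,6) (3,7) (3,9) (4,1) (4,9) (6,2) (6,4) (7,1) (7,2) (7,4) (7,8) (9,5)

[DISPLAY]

                                            
                                            
                                            
                                            
                                            
                                            
                                            
                                            
                                            
   ┏━━━━━━━━━━━━━━━━━━━━━━━━━━━━━━━━━━━┓    
   ┃ Minesweeper                       ┃    
   ┠───────────────────────────────────┨    
   ┃■■■■■■■■■■                         ┃    
   ┃■■■■■■■■■■                         ┃━━┓ 
   ┃■■■■■■■■■■                         ┃  ┃ 
   ┃■■■■■■■■■■                         ┃──┨ 
   ┃■■■■■■■■■■                         ┃  ┃ 
   ┃■■■■■■■■■■                         ┃  ┃ 


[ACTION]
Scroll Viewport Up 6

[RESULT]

                                            
                                            
                                            
                                            
                                            
                                            
                                            
                                            
                                            
                                            
                                            
                                            
                                            
                                            
                                            
   ┏━━━━━━━━━━━━━━━━━━━━━━━━━━━━━━━━━━━┓    
   ┃ Minesweeper                       ┃    
   ┠───────────────────────────────────┨    


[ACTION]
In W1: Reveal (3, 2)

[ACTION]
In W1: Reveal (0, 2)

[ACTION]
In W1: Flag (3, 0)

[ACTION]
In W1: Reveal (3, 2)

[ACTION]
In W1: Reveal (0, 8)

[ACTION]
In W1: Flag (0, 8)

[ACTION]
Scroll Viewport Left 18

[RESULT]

                                            
                                            
                                            
                                            
                                            
                                            
                                            
                                            
                                            
                                            
                                            
                                            
                                            
                                            
                                            
      ┏━━━━━━━━━━━━━━━━━━━━━━━━━━━━━━━━━━━┓ 
      ┃ Minesweeper                       ┃ 
      ┠───────────────────────────────────┨ 


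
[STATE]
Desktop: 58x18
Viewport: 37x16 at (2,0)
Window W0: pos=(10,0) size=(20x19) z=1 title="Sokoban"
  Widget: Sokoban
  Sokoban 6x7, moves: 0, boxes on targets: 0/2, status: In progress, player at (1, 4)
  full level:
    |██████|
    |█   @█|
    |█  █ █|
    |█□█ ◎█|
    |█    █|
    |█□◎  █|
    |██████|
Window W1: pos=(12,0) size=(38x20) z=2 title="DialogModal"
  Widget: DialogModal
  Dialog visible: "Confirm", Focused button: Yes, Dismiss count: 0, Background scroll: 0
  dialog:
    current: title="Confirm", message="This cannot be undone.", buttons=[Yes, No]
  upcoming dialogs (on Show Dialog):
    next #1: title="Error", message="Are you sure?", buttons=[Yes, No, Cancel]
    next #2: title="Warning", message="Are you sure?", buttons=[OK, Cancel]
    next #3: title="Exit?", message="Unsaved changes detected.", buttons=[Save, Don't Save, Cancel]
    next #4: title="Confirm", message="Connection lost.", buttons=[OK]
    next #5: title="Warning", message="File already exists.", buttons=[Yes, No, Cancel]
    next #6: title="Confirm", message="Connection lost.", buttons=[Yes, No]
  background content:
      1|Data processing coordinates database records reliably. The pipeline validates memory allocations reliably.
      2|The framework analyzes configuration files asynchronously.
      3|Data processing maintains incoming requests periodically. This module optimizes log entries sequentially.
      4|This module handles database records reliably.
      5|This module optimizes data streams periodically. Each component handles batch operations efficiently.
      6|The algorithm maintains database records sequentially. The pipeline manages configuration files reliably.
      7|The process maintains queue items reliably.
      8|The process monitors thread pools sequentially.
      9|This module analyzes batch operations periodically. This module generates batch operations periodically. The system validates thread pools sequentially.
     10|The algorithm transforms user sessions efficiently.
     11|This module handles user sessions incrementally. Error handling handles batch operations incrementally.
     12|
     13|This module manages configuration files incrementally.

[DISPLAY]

        ┏━┏━━━━━━━━━━━━━━━━━━━━━━━━━━
        ┃ ┃ DialogModal              
        ┠─┠──────────────────────────
        ┃█┃Data processing coordinate
        ┃█┃The framework analyzes con
        ┃█┃Data processing maintains 
        ┃█┃This module handles databa
        ┃█┃This module optimizes data
        ┃█┃The a┌────────────────────
        ┃█┃The p│        Confirm     
        ┃M┃The p│ This cannot be undo
        ┃ ┃This │       [Yes]  No    
        ┃ ┃The a└────────────────────
        ┃ ┃This module handles user s
        ┃ ┃                          
        ┃ ┃This module manages config


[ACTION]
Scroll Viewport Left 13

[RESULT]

          ┏━┏━━━━━━━━━━━━━━━━━━━━━━━━
          ┃ ┃ DialogModal            
          ┠─┠────────────────────────
          ┃█┃Data processing coordina
          ┃█┃The framework analyzes c
          ┃█┃Data processing maintain
          ┃█┃This module handles data
          ┃█┃This module optimizes da
          ┃█┃The a┌──────────────────
          ┃█┃The p│        Confirm   
          ┃M┃The p│ This cannot be un
          ┃ ┃This │       [Yes]  No  
          ┃ ┃The a└──────────────────
          ┃ ┃This module handles user
          ┃ ┃                        
          ┃ ┃This module manages conf


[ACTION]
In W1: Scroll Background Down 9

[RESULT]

          ┏━┏━━━━━━━━━━━━━━━━━━━━━━━━
          ┃ ┃ DialogModal            
          ┠─┠────────────────────────
          ┃█┃The algorithm transforms
          ┃█┃This module handles user
          ┃█┃                        
          ┃█┃This module manages conf
          ┃█┃                        
          ┃█┃     ┌──────────────────
          ┃█┃     │        Confirm   
          ┃M┃     │ This cannot be un
          ┃ ┃     │       [Yes]  No  
          ┃ ┃     └──────────────────
          ┃ ┃                        
          ┃ ┃                        
          ┃ ┃                        


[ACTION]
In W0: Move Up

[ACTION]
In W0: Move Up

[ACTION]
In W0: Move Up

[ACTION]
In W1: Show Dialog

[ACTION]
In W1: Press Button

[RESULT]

          ┏━┏━━━━━━━━━━━━━━━━━━━━━━━━
          ┃ ┃ DialogModal            
          ┠─┠────────────────────────
          ┃█┃The algorithm transforms
          ┃█┃This module handles user
          ┃█┃                        
          ┃█┃This module manages conf
          ┃█┃                        
          ┃█┃                        
          ┃█┃                        
          ┃M┃                        
          ┃ ┃                        
          ┃ ┃                        
          ┃ ┃                        
          ┃ ┃                        
          ┃ ┃                        


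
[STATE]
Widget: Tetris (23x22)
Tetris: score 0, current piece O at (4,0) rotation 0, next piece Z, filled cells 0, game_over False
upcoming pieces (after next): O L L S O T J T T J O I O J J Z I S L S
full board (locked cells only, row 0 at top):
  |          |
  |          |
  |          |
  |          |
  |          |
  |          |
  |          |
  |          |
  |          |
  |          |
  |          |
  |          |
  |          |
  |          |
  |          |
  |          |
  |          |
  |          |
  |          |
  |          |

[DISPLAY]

    ▓▓    │Next:       
    ▓▓    │▓▓          
          │ ▓▓         
          │            
          │            
          │            
          │Score:      
          │0           
          │            
          │            
          │            
          │            
          │            
          │            
          │            
          │            
          │            
          │            
          │            
          │            
          │            
          │            


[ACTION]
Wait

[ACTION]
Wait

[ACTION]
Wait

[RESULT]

          │Next:       
          │▓▓          
          │ ▓▓         
    ▓▓    │            
    ▓▓    │            
          │            
          │Score:      
          │0           
          │            
          │            
          │            
          │            
          │            
          │            
          │            
          │            
          │            
          │            
          │            
          │            
          │            
          │            


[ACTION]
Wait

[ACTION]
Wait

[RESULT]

          │Next:       
          │▓▓          
          │ ▓▓         
          │            
          │            
    ▓▓    │            
    ▓▓    │Score:      
          │0           
          │            
          │            
          │            
          │            
          │            
          │            
          │            
          │            
          │            
          │            
          │            
          │            
          │            
          │            


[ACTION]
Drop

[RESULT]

          │Next:       
          │▓▓          
          │ ▓▓         
          │            
          │            
          │            
    ▓▓    │Score:      
    ▓▓    │0           
          │            
          │            
          │            
          │            
          │            
          │            
          │            
          │            
          │            
          │            
          │            
          │            
          │            
          │            


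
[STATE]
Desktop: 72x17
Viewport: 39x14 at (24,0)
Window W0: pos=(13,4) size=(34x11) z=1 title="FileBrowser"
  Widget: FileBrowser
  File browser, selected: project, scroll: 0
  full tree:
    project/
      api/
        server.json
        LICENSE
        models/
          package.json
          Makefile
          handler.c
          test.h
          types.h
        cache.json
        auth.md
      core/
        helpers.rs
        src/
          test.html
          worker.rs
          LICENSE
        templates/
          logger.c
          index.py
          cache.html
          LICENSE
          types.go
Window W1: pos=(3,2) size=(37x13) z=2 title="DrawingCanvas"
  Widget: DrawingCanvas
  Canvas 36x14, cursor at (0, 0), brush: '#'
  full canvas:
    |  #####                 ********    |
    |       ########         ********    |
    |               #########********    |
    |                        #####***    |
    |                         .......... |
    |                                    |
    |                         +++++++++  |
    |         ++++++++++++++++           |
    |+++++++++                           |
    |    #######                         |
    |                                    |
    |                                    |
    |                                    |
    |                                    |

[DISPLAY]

                                       
                                       
━━━━━━━━━━━━━━━┓                       
               ┃                       
───────────────┨━━━━━━┓                
    ********   ┃      ┃                
    ********   ┃──────┨                
####********   ┃      ┃                
    #####***   ┃      ┃                
     ..........┃      ┃                
               ┃      ┃                
     +++++++++ ┃      ┃                
+++++          ┃      ┃                
               ┃      ┃                


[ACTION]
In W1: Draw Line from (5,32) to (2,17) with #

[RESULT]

                                       
                                       
━━━━━━━━━━━━━━━┓                       
               ┃                       
───────────────┨━━━━━━┓                
    ********   ┃      ┃                
    ********   ┃──────┨                
####********   ┃      ┃                
#########***   ┃      ┃                
     #####.....┃      ┃                
          ###  ┃      ┃                
     +++++++++ ┃      ┃                
+++++          ┃      ┃                
               ┃      ┃                


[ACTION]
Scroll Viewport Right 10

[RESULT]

                                       
                                       
━━━━━━┓                                
      ┃                                
──────┨━━━━━━┓                         
***   ┃      ┃                         
***   ┃──────┨                         
***   ┃      ┃                         
***   ┃      ┃                         
#.....┃      ┃                         
 ###  ┃      ┃                         
+++++ ┃      ┃                         
      ┃      ┃                         
      ┃      ┃                         


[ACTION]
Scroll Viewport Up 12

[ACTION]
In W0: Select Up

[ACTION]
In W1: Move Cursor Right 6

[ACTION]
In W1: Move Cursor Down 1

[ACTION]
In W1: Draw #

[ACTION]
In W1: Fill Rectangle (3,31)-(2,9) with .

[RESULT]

                                       
                                       
━━━━━━┓                                
      ┃                                
──────┨━━━━━━┓                         
***   ┃      ┃                         
***   ┃──────┨                         
...   ┃      ┃                         
...   ┃      ┃                         
#.....┃      ┃                         
 ###  ┃      ┃                         
+++++ ┃      ┃                         
      ┃      ┃                         
      ┃      ┃                         


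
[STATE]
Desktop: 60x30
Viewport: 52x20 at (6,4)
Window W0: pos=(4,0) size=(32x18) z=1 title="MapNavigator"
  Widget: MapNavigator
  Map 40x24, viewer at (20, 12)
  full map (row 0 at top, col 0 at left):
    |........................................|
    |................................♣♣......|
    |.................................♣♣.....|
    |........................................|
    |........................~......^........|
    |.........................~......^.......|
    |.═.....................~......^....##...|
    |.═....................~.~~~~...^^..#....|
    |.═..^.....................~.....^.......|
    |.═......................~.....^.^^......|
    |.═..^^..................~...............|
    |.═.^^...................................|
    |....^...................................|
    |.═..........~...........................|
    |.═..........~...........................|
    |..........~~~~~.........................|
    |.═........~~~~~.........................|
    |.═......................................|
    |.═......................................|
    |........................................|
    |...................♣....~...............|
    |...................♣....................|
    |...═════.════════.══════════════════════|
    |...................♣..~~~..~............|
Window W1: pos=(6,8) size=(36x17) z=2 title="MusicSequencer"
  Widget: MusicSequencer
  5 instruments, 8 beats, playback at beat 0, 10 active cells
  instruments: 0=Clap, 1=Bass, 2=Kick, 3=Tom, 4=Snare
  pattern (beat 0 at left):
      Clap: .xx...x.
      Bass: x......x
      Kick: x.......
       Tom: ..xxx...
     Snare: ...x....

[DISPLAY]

.................~......^....┃                      
................~.~~~~...^^..┃                      
....................~.....^..┃                      
..................~.....^.^^.┃                      
┏━━━━━━━━━━━━━━━━━━━━━━━━━━━━━━━━━━┓                
┃ MusicSequencer                   ┃                
┠──────────────────────────────────┨                
┃      ▼1234567                    ┃                
┃  Clap·██···█·                    ┃                
┃  Bass█······█                    ┃                
┃  Kick█·······                    ┃                
┃   Tom··███···                    ┃                
┃ Snare···█····                    ┃                
┃                                  ┃                
┃                                  ┃                
┃                                  ┃                
┃                                  ┃                
┃                                  ┃                
┃                                  ┃                
┃                                  ┃                


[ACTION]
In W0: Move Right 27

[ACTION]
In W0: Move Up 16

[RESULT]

                             ┃                      
                             ┃                      
                             ┃                      
                             ┃                      
┏━━━━━━━━━━━━━━━━━━━━━━━━━━━━━━━━━━┓                
┃ MusicSequencer                   ┃                
┠──────────────────────────────────┨                
┃      ▼1234567                    ┃                
┃  Clap·██···█·                    ┃                
┃  Bass█······█                    ┃                
┃  Kick█·······                    ┃                
┃   Tom··███···                    ┃                
┃ Snare···█····                    ┃                
┃                                  ┃                
┃                                  ┃                
┃                                  ┃                
┃                                  ┃                
┃                                  ┃                
┃                                  ┃                
┃                                  ┃                


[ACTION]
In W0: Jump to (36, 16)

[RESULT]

..~...............           ┃                      
..................           ┃                      
..................           ┃                      
..................           ┃                      
┏━━━━━━━━━━━━━━━━━━━━━━━━━━━━━━━━━━┓                
┃ MusicSequencer                   ┃                
┠──────────────────────────────────┨                
┃      ▼1234567                    ┃                
┃  Clap·██···█·                    ┃                
┃  Bass█······█                    ┃                
┃  Kick█·······                    ┃                
┃   Tom··███···                    ┃                
┃ Snare···█····                    ┃                
┃                                  ┃                
┃                                  ┃                
┃                                  ┃                
┃                                  ┃                
┃                                  ┃                
┃                                  ┃                
┃                                  ┃                


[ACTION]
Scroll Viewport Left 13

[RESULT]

    ┃...~...............           ┃                
    ┃...................           ┃                
    ┃...................           ┃                
    ┃...................           ┃                
    ┃.┏━━━━━━━━━━━━━━━━━━━━━━━━━━━━━━━━━━┓          
    ┃.┃ MusicSequencer                   ┃          
    ┃.┠──────────────────────────────────┨          
    ┃.┃      ▼1234567                    ┃          
    ┃.┃  Clap·██···█·                    ┃          
    ┃.┃  Bass█······█                    ┃          
    ┃.┃  Kick█·······                    ┃          
    ┃.┃   Tom··███···                    ┃          
    ┃═┃ Snare···█····                    ┃          
    ┗━┃                                  ┃          
      ┃                                  ┃          
      ┃                                  ┃          
      ┃                                  ┃          
      ┃                                  ┃          
      ┃                                  ┃          
      ┃                                  ┃          


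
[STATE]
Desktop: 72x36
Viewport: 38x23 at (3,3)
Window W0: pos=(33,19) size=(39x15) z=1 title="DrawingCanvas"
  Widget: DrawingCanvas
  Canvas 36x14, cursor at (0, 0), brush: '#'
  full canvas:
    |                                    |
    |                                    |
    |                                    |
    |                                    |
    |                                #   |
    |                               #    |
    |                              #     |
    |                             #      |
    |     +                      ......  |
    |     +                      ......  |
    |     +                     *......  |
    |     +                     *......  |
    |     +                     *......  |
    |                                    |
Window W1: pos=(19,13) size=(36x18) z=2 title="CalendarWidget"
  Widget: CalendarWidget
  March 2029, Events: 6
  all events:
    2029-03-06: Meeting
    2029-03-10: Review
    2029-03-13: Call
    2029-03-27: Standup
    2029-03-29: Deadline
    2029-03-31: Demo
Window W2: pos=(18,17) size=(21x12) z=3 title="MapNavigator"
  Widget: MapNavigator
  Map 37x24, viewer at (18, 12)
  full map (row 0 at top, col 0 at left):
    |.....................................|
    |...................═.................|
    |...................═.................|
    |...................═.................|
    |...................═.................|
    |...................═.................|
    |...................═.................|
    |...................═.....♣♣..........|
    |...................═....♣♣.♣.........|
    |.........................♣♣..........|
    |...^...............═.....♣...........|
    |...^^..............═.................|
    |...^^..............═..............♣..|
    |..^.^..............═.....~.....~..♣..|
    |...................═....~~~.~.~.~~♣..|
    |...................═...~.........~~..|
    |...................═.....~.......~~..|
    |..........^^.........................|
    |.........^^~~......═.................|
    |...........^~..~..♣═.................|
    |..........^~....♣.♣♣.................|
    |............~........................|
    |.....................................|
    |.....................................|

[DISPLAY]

                                      
                                      
                                      
                                      
                                      
                                      
                                      
                                      
                                      
                                      
                ┏━━━━━━━━━━━━━━━━━━━━━
                ┃ CalendarWidget      
                ┠─────────────────────
                ┃            March 202
               ┏━━━━━━━━━━━━━━━━━━━┓u 
               ┃ MapNavigator      ┃4 
               ┠───────────────────┨ 1
               ┃..........═....♣♣.♣┃18
               ┃................♣♣.┃5 
               ┃..........═.....♣..┃* 
               ┃..........═........┃  
               ┃.........@═........┃  
               ┃..........═.....~..┃  


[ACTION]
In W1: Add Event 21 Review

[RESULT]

                                      
                                      
                                      
                                      
                                      
                                      
                                      
                                      
                                      
                                      
                ┏━━━━━━━━━━━━━━━━━━━━━
                ┃ CalendarWidget      
                ┠─────────────────────
                ┃            March 202
               ┏━━━━━━━━━━━━━━━━━━━┓u 
               ┃ MapNavigator      ┃4 
               ┠───────────────────┨ 1
               ┃..........═....♣♣.♣┃18
               ┃................♣♣.┃25
               ┃..........═.....♣..┃* 
               ┃..........═........┃  
               ┃.........@═........┃  
               ┃..........═.....~..┃  


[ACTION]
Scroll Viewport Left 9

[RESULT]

                                      
                                      
                                      
                                      
                                      
                                      
                                      
                                      
                                      
                                      
                   ┏━━━━━━━━━━━━━━━━━━
                   ┃ CalendarWidget   
                   ┠──────────────────
                   ┃            March 
                  ┏━━━━━━━━━━━━━━━━━━━
                  ┃ MapNavigator      
                  ┠───────────────────
                  ┃..........═....♣♣.♣
                  ┃................♣♣.
                  ┃..........═.....♣..
                  ┃..........═........
                  ┃.........@═........
                  ┃..........═.....~..


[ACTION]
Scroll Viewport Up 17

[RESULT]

                                      
                                      
                                      
                                      
                                      
                                      
                                      
                                      
                                      
                                      
                                      
                                      
                                      
                   ┏━━━━━━━━━━━━━━━━━━
                   ┃ CalendarWidget   
                   ┠──────────────────
                   ┃            March 
                  ┏━━━━━━━━━━━━━━━━━━━
                  ┃ MapNavigator      
                  ┠───────────────────
                  ┃..........═....♣♣.♣
                  ┃................♣♣.
                  ┃..........═.....♣..


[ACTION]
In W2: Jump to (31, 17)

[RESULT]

                                      
                                      
                                      
                                      
                                      
                                      
                                      
                                      
                                      
                                      
                                      
                                      
                                      
                   ┏━━━━━━━━━━━━━━━━━━
                   ┃ CalendarWidget   
                   ┠──────────────────
                   ┃            March 
                  ┏━━━━━━━━━━━━━━━━━━━
                  ┃ MapNavigator      
                  ┠───────────────────
                  ┃...~.....~..♣..    
                  ┃..~~~.~.~.~~♣..    
                  ┃.~.........~~..    


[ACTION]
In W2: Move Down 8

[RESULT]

                                      
                                      
                                      
                                      
                                      
                                      
                                      
                                      
                                      
                                      
                                      
                                      
                                      
                   ┏━━━━━━━━━━━━━━━━━━
                   ┃ CalendarWidget   
                   ┠──────────────────
                   ┃            March 
                  ┏━━━━━━━━━━━━━━━━━━━
                  ┃ MapNavigator      
                  ┠───────────────────
                  ┃...............    
                  ┃...............    
                  ┃...............    
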